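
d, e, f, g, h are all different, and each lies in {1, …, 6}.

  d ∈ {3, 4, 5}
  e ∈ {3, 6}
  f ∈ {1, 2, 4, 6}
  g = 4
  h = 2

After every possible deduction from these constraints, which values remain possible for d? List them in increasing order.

g has just one choice, so g = 4. Remove 4 from d, f.
That leaves h = 2. Remove 2 from f.
No further eliminations apply; d can still be any of 3, 5.

3, 5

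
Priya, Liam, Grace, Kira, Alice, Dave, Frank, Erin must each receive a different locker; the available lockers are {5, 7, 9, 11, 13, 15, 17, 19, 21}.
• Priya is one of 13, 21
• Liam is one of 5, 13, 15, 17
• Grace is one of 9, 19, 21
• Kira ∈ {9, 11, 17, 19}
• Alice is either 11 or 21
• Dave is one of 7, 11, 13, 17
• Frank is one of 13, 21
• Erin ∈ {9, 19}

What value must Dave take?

7

Priya and Frank share exactly the 2 values {13, 21}; by pigeonhole those values go to them, so strike 13, 21 from Liam, Grace, Alice, Dave.
Alice's domain is down to {11}, so Alice = 11. Eliminate 11 elsewhere: Kira, Dave.
The 2 variables Grace and Erin are confined to {9, 19}, which locks those values in; drop them from Kira.
That leaves Kira = 17. Remove 17 from Liam, Dave.
So Dave = 7.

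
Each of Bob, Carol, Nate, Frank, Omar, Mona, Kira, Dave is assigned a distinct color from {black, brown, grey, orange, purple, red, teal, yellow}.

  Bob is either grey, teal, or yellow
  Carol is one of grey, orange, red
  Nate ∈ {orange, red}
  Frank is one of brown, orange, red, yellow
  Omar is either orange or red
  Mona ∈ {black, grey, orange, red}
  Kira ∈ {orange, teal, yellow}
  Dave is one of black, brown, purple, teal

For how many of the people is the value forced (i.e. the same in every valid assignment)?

The 8 variables draw from only 8 values {black, brown, grey, orange, purple, red, teal, yellow}, so each is used; only Dave can be purple, hence Dave = purple.
Among the 7 still-open variables, black fits only Mona (and all 7 values in {black, brown, grey, orange, red, teal, yellow} must be used), so Mona = black.
The 6 still-open variables together cover exactly {brown, grey, orange, red, teal, yellow} — 6 values for 6 variables — and brown appears only in Frank's list, so Frank = brown.
Nate and Omar between them cover only {orange, red} — a naked pair. Remove those values from Carol, Kira.
That leaves Carol = grey. Remove grey from Bob.
Determined: Carol=grey, Frank=brown, Mona=black, Dave=purple. The other people each still have more than one consistent value. That makes 4.

4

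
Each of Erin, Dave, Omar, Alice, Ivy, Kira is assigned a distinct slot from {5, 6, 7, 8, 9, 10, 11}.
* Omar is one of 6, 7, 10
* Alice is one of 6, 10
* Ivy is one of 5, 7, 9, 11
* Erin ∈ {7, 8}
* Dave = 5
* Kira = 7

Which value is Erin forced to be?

8

Dave must be 5 (only option left). So Ivy can't be 5.
Kira's domain is down to {7}, so Kira = 7. So Erin, Omar, Ivy can't be 7.
So Erin = 8.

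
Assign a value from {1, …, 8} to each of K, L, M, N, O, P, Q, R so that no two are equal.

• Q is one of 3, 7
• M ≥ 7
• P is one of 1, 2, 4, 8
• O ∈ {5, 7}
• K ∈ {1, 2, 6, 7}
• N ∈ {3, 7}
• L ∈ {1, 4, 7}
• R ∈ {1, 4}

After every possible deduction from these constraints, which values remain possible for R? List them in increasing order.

1, 4

The 8 variables together cover exactly {1, 2, 3, 4, 5, 6, 7, 8} — 8 values for 8 variables — and 5 appears only in O's list, so O = 5.
The 7 still-open variables draw from only 7 values {1, 2, 3, 4, 6, 7, 8}, so each is used; only K can be 6, hence K = 6.
The 6 still-open variables draw from only 6 values {1, 2, 3, 4, 7, 8}, so each is used; only P can be 2, hence P = 2.
The 5 still-open variables draw from only 5 values {1, 3, 4, 7, 8}, so each is used; only M can be 8, hence M = 8.
N and Q between them cover only {3, 7} — a naked pair. Remove those values from L.
No further eliminations apply; R can still be any of 1, 4.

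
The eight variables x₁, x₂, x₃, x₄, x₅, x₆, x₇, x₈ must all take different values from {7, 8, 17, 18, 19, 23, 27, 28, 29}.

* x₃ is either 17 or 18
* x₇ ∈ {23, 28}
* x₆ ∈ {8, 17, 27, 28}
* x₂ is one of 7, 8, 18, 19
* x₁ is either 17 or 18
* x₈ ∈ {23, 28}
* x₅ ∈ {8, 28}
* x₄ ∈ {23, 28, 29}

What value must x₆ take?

27

The 2 variables x₁ and x₃ are confined to {17, 18}, which locks those values in; drop them from x₂, x₆.
The 2 variables x₇ and x₈ are confined to {23, 28}, which locks those values in; drop them from x₄, x₅, x₆.
That leaves x₄ = 29.
x₅ must be 8 (only option left). Strike 8 from x₂, x₆.
So x₆ = 27.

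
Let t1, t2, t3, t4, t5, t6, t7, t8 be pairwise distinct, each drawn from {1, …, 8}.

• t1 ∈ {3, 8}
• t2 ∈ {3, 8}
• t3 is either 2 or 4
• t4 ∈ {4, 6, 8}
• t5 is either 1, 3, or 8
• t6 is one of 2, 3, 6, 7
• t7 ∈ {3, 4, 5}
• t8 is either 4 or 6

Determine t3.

2

Among the 8 variables, 1 fits only t5 (and all 8 values in {1, 2, 3, 4, 5, 6, 7, 8} must be used), so t5 = 1.
Among the 7 still-open variables, 5 fits only t7 (and all 7 values in {2, 3, 4, 5, 6, 7, 8} must be used), so t7 = 5.
The 6 still-open variables draw from only 6 values {2, 3, 4, 6, 7, 8}, so each is used; only t6 can be 7, hence t6 = 7.
Among the 5 still-open variables, 2 fits only t3 (and all 5 values in {2, 3, 4, 6, 8} must be used), so t3 = 2.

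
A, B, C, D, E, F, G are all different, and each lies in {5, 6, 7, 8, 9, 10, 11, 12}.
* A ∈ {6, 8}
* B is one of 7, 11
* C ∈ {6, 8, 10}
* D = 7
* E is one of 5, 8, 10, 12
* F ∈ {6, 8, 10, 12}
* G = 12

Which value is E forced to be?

5

D has just one choice, so D = 7. Eliminate 7 elsewhere: B.
G must be 12 (only option left). Strike 12 from E, F.
B's domain is down to {11}, so B = 11.
Among the 4 still-open variables, 5 fits only E (and all 4 values in {5, 6, 8, 10} must be used), so E = 5.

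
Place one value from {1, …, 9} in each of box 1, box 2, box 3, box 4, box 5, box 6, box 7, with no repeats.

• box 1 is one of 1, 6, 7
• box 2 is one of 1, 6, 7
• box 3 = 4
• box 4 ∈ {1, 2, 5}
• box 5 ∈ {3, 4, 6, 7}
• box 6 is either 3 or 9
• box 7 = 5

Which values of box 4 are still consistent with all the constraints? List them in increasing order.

box 3's domain is down to {4}, so box 3 = 4. Remove 4 from box 5.
box 7's domain is down to {5}, so box 7 = 5. Strike 5 from box 4.
No further eliminations apply; box 4 can still be any of 1, 2.

1, 2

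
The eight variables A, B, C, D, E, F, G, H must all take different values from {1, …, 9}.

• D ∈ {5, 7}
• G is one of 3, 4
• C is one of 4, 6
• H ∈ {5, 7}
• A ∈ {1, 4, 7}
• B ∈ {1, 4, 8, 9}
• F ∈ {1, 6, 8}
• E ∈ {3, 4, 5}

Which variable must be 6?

C

Among the 8 variables, 9 fits only B (and all 8 values in {1, 3, 4, 5, 6, 7, 8, 9} must be used), so B = 9.
The 7 still-open variables draw from only 7 values {1, 3, 4, 5, 6, 7, 8}, so each is used; only F can be 8, hence F = 8.
The 6 still-open variables draw from only 6 values {1, 3, 4, 5, 6, 7}, so each is used; only A can be 1, hence A = 1.
Among the 5 still-open variables, 6 fits only C (and all 5 values in {3, 4, 5, 6, 7} must be used), so C = 6.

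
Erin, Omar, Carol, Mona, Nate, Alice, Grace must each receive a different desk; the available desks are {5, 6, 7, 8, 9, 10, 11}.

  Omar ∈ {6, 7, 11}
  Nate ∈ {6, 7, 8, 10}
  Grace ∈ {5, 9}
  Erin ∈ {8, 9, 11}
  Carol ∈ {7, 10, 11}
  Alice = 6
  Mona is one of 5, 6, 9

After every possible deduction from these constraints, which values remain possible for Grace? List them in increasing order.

5, 9

Alice's domain is down to {6}, so Alice = 6. Eliminate 6 elsewhere: Omar, Mona, Nate.
Mona and Grace between them cover only {5, 9} — a naked pair. Remove those values from Erin.
No further eliminations apply; Grace can still be any of 5, 9.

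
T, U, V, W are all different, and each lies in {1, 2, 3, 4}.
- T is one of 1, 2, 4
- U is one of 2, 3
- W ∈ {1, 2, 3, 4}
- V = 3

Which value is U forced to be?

2

V's domain is down to {3}, so V = 3. Eliminate 3 elsewhere: U, W.
So U = 2.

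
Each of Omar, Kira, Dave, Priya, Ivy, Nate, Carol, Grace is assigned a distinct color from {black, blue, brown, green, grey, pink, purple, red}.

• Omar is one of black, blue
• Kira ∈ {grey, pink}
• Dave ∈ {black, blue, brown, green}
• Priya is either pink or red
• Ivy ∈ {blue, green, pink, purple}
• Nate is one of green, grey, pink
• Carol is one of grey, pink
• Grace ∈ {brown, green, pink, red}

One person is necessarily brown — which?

Grace

The 8 variables draw from only 8 values {black, blue, brown, green, grey, pink, purple, red}, so each is used; only Ivy can be purple, hence Ivy = purple.
Kira and Carol between them cover only {grey, pink} — a naked pair. Remove those values from Priya, Nate, Grace.
Priya has just one choice, so Priya = red. Remove red from Grace.
That leaves Nate = green. So Dave, Grace can't be green.
So brown goes to Grace.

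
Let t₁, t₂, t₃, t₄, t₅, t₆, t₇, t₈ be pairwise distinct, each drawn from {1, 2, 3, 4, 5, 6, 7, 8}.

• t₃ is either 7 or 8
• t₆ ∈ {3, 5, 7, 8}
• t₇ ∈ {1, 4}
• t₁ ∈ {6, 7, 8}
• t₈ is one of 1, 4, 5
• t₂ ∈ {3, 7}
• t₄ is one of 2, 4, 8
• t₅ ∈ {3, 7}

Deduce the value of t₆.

5

The 8 variables together cover exactly {1, 2, 3, 4, 5, 6, 7, 8} — 8 values for 8 variables — and 2 appears only in t₄'s list, so t₄ = 2.
The 7 still-open variables together cover exactly {1, 3, 4, 5, 6, 7, 8} — 7 values for 7 variables — and 6 appears only in t₁'s list, so t₁ = 6.
t₂ and t₅ between them cover only {3, 7} — a naked pair. Remove those values from t₃, t₆.
t₃'s domain is down to {8}, so t₃ = 8. So t₆ can't be 8.
So t₆ = 5.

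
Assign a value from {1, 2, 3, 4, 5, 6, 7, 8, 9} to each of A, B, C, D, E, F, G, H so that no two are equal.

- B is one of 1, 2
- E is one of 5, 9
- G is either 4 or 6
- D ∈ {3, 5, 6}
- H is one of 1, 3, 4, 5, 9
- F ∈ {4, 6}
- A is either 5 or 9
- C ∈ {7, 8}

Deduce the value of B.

A and E share exactly the 2 values {5, 9}; by pigeonhole those values go to them, so strike 5, 9 from D, H.
F and G between them cover only {4, 6} — a naked pair. Remove those values from D, H.
That leaves D = 3. Eliminate 3 elsewhere: H.
H has just one choice, so H = 1. Eliminate 1 elsewhere: B.
So B = 2.

2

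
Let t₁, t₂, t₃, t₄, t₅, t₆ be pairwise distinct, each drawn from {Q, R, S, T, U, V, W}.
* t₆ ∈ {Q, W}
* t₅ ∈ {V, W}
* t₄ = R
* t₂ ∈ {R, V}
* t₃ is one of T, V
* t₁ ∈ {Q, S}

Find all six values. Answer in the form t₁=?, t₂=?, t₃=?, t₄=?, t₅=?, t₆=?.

t₄ must be R (only option left). Eliminate R elsewhere: t₂.
t₂ must be V (only option left). Eliminate V elsewhere: t₃, t₅.
t₃'s domain is down to {T}, so t₃ = T.
That leaves t₅ = W. Remove W from t₆.
t₆'s domain is down to {Q}, so t₆ = Q. Strike Q from t₁.
t₁ must be S (only option left).

t₁=S, t₂=V, t₃=T, t₄=R, t₅=W, t₆=Q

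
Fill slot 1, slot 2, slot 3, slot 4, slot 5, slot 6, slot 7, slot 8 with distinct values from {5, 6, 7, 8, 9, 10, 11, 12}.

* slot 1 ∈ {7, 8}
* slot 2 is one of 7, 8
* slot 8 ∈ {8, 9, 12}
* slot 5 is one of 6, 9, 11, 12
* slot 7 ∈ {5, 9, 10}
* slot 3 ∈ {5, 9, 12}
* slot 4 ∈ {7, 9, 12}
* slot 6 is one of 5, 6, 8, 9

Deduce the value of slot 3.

The 8 variables together cover exactly {5, 6, 7, 8, 9, 10, 11, 12} — 8 values for 8 variables — and 10 appears only in slot 7's list, so slot 7 = 10.
The 7 still-open variables together cover exactly {5, 6, 7, 8, 9, 11, 12} — 7 values for 7 variables — and 11 appears only in slot 5's list, so slot 5 = 11.
Among the 6 still-open variables, 6 fits only slot 6 (and all 6 values in {5, 6, 7, 8, 9, 12} must be used), so slot 6 = 6.
Among the 5 still-open variables, 5 fits only slot 3 (and all 5 values in {5, 7, 8, 9, 12} must be used), so slot 3 = 5.

5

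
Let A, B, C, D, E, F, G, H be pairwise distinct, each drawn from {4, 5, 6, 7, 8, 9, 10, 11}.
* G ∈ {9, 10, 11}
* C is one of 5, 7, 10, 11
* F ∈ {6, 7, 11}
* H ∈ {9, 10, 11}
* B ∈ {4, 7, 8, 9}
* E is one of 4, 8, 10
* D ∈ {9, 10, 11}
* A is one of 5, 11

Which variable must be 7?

The 8 variables together cover exactly {4, 5, 6, 7, 8, 9, 10, 11} — 8 values for 8 variables — and 6 appears only in F's list, so F = 6.
The 3 variables D, G, H are confined to {9, 10, 11}, which locks those values in; drop them from A, B, C, E.
A must be 5 (only option left). So C can't be 5.
So 7 goes to C.

C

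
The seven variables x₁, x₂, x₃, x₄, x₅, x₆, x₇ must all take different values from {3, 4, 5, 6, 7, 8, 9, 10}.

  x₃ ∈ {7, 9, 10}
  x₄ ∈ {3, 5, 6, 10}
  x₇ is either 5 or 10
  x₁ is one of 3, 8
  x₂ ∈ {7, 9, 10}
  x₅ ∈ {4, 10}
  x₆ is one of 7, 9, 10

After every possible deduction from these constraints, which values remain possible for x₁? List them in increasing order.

3, 8

The 3 variables x₂, x₃, x₆ are confined to {7, 9, 10}, which locks those values in; drop them from x₄, x₅, x₇.
That leaves x₅ = 4.
x₇ must be 5 (only option left). Eliminate 5 elsewhere: x₄.
No further eliminations apply; x₁ can still be any of 3, 8.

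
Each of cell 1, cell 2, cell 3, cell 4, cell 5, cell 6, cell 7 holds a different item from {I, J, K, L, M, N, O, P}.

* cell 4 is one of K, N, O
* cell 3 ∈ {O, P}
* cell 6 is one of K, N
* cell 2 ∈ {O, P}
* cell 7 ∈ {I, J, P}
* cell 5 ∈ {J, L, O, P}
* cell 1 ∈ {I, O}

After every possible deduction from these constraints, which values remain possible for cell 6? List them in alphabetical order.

Among the 7 variables, L fits only cell 5 (and all 7 values in {I, J, K, L, N, O, P} must be used), so cell 5 = L.
The 6 still-open variables together cover exactly {I, J, K, N, O, P} — 6 values for 6 variables — and J appears only in cell 7's list, so cell 7 = J.
Among the 5 still-open variables, I fits only cell 1 (and all 5 values in {I, K, N, O, P} must be used), so cell 1 = I.
cell 2 and cell 3 share exactly the 2 values {O, P}; by pigeonhole those values go to them, so strike O, P from cell 4.
No further eliminations apply; cell 6 can still be any of K, N.

K, N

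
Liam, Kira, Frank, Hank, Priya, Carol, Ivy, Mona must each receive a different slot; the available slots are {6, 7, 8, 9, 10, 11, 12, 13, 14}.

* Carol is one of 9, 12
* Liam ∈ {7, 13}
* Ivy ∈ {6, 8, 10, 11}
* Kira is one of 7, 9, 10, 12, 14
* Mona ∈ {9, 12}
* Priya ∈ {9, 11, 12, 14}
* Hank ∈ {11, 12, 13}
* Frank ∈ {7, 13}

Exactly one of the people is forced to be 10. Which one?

Liam and Frank share exactly the 2 values {7, 13}; by pigeonhole those values go to them, so strike 7, 13 from Kira, Hank.
Carol and Mona share exactly the 2 values {9, 12}; by pigeonhole those values go to them, so strike 9, 12 from Kira, Hank, Priya.
Hank's domain is down to {11}, so Hank = 11. Strike 11 from Priya, Ivy.
That leaves Priya = 14. So Kira can't be 14.
So 10 goes to Kira.

Kira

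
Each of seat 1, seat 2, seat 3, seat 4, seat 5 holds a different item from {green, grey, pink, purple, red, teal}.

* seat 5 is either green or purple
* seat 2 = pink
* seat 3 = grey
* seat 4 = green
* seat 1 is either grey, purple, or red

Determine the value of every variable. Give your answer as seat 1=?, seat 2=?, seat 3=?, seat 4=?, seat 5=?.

seat 2 has just one choice, so seat 2 = pink.
seat 3 must be grey (only option left). Eliminate grey elsewhere: seat 1.
That leaves seat 4 = green. Remove green from seat 5.
That leaves seat 5 = purple. Remove purple from seat 1.
seat 1's domain is down to {red}, so seat 1 = red.

seat 1=red, seat 2=pink, seat 3=grey, seat 4=green, seat 5=purple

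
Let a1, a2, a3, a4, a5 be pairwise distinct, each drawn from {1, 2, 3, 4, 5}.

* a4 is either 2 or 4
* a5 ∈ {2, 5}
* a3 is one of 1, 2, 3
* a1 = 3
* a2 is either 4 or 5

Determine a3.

1

a1 has just one choice, so a1 = 3. Remove 3 from a3.
Among the 4 still-open variables, 1 fits only a3 (and all 4 values in {1, 2, 4, 5} must be used), so a3 = 1.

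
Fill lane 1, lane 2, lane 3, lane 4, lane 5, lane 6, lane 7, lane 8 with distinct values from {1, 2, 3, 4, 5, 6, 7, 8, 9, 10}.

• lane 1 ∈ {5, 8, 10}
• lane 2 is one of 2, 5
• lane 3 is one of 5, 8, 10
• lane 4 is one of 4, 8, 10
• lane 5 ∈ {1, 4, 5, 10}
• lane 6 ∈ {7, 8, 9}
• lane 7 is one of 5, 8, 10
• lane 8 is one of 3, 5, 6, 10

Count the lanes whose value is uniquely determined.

lane 1, lane 3, lane 7 share exactly the 3 values {5, 8, 10}; by pigeonhole those values go to them, so strike 5, 8, 10 from lane 2, lane 4, lane 5, lane 6, lane 8.
That leaves lane 2 = 2.
lane 4's domain is down to {4}, so lane 4 = 4. Eliminate 4 elsewhere: lane 5.
lane 5 must be 1 (only option left).
Determined: lane 2=2, lane 4=4, lane 5=1. The other lanes each still have more than one consistent value. That makes 3.

3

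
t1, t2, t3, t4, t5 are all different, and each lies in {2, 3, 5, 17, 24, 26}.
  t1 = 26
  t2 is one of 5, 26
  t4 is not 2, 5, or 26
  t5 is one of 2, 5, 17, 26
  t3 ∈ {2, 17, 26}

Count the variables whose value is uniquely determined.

2

t1's domain is down to {26}, so t1 = 26. Strike 26 from t2, t3, t5.
t2 has just one choice, so t2 = 5. So t5 can't be 5.
The 2 variables t3 and t5 are confined to {2, 17}, which locks those values in; drop them from t4.
Determined: t1=26, t2=5. The other variables each still have more than one consistent value. That makes 2.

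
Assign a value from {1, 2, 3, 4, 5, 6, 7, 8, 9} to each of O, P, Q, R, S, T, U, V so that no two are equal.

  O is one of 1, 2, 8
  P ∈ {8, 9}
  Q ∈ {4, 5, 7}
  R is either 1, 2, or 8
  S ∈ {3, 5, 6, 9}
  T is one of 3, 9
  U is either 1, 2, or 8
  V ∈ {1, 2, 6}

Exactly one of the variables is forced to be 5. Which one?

O, R, U share exactly the 3 values {1, 2, 8}; by pigeonhole those values go to them, so strike 1, 2, 8 from P, V.
P must be 9 (only option left). Remove 9 from S, T.
T must be 3 (only option left). Eliminate 3 elsewhere: S.
V's domain is down to {6}, so V = 6. Strike 6 from S.
So 5 goes to S.

S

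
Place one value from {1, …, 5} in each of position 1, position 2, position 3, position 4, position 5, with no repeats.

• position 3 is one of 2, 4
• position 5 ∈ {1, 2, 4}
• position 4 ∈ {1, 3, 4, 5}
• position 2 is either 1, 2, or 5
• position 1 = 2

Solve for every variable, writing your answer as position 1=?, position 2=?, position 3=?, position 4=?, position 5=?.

position 1's domain is down to {2}, so position 1 = 2. Remove 2 from position 2, position 3, position 5.
position 3 must be 4 (only option left). Remove 4 from position 4, position 5.
position 5 has just one choice, so position 5 = 1. So position 2, position 4 can't be 1.
That leaves position 2 = 5. So position 4 can't be 5.
position 4 must be 3 (only option left).

position 1=2, position 2=5, position 3=4, position 4=3, position 5=1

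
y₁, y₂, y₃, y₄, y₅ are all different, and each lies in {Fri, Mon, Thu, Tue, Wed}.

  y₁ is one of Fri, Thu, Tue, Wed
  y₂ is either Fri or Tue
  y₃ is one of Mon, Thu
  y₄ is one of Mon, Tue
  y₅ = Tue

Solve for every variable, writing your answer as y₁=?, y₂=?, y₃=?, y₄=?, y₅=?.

y₁=Wed, y₂=Fri, y₃=Thu, y₄=Mon, y₅=Tue

y₅ must be Tue (only option left). Eliminate Tue elsewhere: y₁, y₂, y₄.
y₂ has just one choice, so y₂ = Fri. Eliminate Fri elsewhere: y₁.
That leaves y₄ = Mon. Strike Mon from y₃.
y₃'s domain is down to {Thu}, so y₃ = Thu. Remove Thu from y₁.
y₁ must be Wed (only option left).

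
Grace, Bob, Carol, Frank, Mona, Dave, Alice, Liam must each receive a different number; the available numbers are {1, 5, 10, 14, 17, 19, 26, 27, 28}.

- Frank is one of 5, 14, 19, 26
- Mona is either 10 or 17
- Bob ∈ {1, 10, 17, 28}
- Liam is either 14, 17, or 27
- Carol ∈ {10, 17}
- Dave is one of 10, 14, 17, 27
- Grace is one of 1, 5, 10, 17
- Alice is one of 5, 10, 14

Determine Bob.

Carol and Mona share exactly the 2 values {10, 17}; by pigeonhole those values go to them, so strike 10, 17 from Grace, Bob, Dave, Alice, Liam.
Dave and Liam share exactly the 2 values {14, 27}; by pigeonhole those values go to them, so strike 14, 27 from Frank, Alice.
Alice must be 5 (only option left). Remove 5 from Grace, Frank.
That leaves Grace = 1. Strike 1 from Bob.
So Bob = 28.

28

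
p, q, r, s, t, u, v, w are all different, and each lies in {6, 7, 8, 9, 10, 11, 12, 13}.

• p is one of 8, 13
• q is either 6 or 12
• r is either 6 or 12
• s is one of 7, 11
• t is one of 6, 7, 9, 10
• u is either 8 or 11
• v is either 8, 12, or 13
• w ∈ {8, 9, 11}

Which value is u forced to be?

The 8 variables together cover exactly {6, 7, 8, 9, 10, 11, 12, 13} — 8 values for 8 variables — and 10 appears only in t's list, so t = 10.
Among the 7 still-open variables, 7 fits only s (and all 7 values in {6, 7, 8, 9, 11, 12, 13} must be used), so s = 7.
Among the 6 still-open variables, 9 fits only w (and all 6 values in {6, 8, 9, 11, 12, 13} must be used), so w = 9.
The 5 still-open variables together cover exactly {6, 8, 11, 12, 13} — 5 values for 5 variables — and 11 appears only in u's list, so u = 11.

11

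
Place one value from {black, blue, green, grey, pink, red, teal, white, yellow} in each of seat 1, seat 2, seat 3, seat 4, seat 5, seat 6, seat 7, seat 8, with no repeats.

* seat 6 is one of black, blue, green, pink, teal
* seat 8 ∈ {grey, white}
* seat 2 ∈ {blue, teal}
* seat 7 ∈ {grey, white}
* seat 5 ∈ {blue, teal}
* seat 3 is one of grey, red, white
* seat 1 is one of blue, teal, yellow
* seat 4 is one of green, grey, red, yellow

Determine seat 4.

seat 2 and seat 5 share exactly the 2 values {blue, teal}; by pigeonhole those values go to them, so strike blue, teal from seat 1, seat 6.
seat 1 has just one choice, so seat 1 = yellow. Strike yellow from seat 4.
seat 7 and seat 8 share exactly the 2 values {grey, white}; by pigeonhole those values go to them, so strike grey, white from seat 3, seat 4.
seat 3 has just one choice, so seat 3 = red. Strike red from seat 4.
So seat 4 = green.

green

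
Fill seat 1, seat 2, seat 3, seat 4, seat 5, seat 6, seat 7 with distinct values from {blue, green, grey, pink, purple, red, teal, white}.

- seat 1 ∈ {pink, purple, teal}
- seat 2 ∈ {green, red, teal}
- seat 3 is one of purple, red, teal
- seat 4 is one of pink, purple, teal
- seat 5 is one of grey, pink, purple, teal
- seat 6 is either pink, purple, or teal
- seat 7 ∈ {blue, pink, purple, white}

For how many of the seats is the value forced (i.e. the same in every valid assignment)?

3

seat 1, seat 4, seat 6 share exactly the 3 values {pink, purple, teal}; by pigeonhole those values go to them, so strike pink, purple, teal from seat 2, seat 3, seat 5, seat 7.
seat 3 has just one choice, so seat 3 = red. Strike red from seat 2.
seat 5 has just one choice, so seat 5 = grey.
That leaves seat 2 = green.
Determined: seat 2=green, seat 3=red, seat 5=grey. The other seats each still have more than one consistent value. That makes 3.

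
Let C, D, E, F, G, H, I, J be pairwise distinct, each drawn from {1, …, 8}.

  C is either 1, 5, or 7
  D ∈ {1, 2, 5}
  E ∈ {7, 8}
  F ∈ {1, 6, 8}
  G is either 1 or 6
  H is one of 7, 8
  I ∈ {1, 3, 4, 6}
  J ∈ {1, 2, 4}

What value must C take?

Among the 8 variables, 3 fits only I (and all 8 values in {1, 2, 3, 4, 5, 6, 7, 8} must be used), so I = 3.
Among the 7 still-open variables, 4 fits only J (and all 7 values in {1, 2, 4, 5, 6, 7, 8} must be used), so J = 4.
The 6 still-open variables together cover exactly {1, 2, 5, 6, 7, 8} — 6 values for 6 variables — and 2 appears only in D's list, so D = 2.
The 5 still-open variables draw from only 5 values {1, 5, 6, 7, 8}, so each is used; only C can be 5, hence C = 5.

5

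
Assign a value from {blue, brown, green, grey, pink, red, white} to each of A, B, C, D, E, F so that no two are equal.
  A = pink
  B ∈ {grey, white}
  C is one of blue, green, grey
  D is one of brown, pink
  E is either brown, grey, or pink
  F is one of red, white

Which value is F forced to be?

red

A must be pink (only option left). Remove pink from D, E.
D's domain is down to {brown}, so D = brown. So E can't be brown.
E has just one choice, so E = grey. So B, C can't be grey.
That leaves B = white. Strike white from F.
So F = red.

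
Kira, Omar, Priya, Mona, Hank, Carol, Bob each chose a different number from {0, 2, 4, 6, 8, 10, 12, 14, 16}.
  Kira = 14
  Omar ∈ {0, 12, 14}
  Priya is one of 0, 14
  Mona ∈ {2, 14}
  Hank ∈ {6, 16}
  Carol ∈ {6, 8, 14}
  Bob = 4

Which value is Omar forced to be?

12

Kira must be 14 (only option left). Strike 14 from Omar, Priya, Mona, Carol.
Priya has just one choice, so Priya = 0. Remove 0 from Omar.
So Omar = 12.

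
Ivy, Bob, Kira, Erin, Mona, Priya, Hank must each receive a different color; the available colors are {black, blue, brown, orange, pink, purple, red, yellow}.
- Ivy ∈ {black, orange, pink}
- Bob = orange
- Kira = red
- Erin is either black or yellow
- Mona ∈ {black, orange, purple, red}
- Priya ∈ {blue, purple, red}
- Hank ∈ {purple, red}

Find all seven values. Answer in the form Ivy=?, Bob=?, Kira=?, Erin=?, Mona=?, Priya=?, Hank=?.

Bob must be orange (only option left). Strike orange from Ivy, Mona.
Kira's domain is down to {red}, so Kira = red. So Mona, Priya, Hank can't be red.
Hank's domain is down to {purple}, so Hank = purple. Eliminate purple elsewhere: Mona, Priya.
That leaves Mona = black. So Ivy, Erin can't be black.
Priya must be blue (only option left).
Ivy must be pink (only option left).
Erin's domain is down to {yellow}, so Erin = yellow.

Ivy=pink, Bob=orange, Kira=red, Erin=yellow, Mona=black, Priya=blue, Hank=purple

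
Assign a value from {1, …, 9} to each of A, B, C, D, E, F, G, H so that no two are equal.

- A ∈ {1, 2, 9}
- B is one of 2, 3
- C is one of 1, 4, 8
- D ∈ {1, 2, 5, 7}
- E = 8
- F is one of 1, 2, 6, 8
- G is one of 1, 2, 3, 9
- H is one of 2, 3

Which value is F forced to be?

6

E must be 8 (only option left). Eliminate 8 elsewhere: C, F.
B and H share exactly the 2 values {2, 3}; by pigeonhole those values go to them, so strike 2, 3 from A, D, F, G.
The 2 variables A and G are confined to {1, 9}, which locks those values in; drop them from C, D, F.
So F = 6.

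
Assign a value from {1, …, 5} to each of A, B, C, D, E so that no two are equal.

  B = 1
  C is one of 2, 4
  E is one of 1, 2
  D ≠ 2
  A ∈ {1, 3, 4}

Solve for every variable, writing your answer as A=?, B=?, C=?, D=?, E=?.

A=3, B=1, C=4, D=5, E=2

B must be 1 (only option left). So A, D, E can't be 1.
E's domain is down to {2}, so E = 2. Strike 2 from C.
C has just one choice, so C = 4. Eliminate 4 elsewhere: A, D.
That leaves A = 3. Remove 3 from D.
D has just one choice, so D = 5.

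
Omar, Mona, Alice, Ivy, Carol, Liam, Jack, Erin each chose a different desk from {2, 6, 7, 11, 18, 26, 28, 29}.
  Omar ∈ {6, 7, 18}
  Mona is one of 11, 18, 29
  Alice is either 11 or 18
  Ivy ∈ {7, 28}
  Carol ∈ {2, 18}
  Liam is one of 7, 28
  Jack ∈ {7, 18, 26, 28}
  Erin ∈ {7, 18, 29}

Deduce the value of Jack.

26

Among the 8 variables, 2 fits only Carol (and all 8 values in {2, 6, 7, 11, 18, 26, 28, 29} must be used), so Carol = 2.
The 7 still-open variables draw from only 7 values {6, 7, 11, 18, 26, 28, 29}, so each is used; only Omar can be 6, hence Omar = 6.
Among the 6 still-open variables, 26 fits only Jack (and all 6 values in {7, 11, 18, 26, 28, 29} must be used), so Jack = 26.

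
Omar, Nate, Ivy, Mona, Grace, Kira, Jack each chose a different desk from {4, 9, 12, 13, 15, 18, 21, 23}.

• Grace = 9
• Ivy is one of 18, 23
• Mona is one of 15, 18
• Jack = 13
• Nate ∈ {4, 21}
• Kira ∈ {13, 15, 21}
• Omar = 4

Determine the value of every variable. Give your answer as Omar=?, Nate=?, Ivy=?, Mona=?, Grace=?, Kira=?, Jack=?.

Omar=4, Nate=21, Ivy=23, Mona=18, Grace=9, Kira=15, Jack=13

Omar has just one choice, so Omar = 4. Eliminate 4 elsewhere: Nate.
Nate must be 21 (only option left). Eliminate 21 elsewhere: Kira.
Grace's domain is down to {9}, so Grace = 9.
Jack's domain is down to {13}, so Jack = 13. Eliminate 13 elsewhere: Kira.
Kira has just one choice, so Kira = 15. Strike 15 from Mona.
That leaves Mona = 18. Strike 18 from Ivy.
Ivy must be 23 (only option left).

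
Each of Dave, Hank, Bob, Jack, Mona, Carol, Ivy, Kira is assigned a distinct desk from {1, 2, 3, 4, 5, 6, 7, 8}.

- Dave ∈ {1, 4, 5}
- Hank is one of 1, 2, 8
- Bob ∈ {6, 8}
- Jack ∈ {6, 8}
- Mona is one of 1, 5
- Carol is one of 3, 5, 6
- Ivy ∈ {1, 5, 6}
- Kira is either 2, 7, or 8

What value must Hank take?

2

Among the 8 variables, 3 fits only Carol (and all 8 values in {1, 2, 3, 4, 5, 6, 7, 8} must be used), so Carol = 3.
The 7 still-open variables draw from only 7 values {1, 2, 4, 5, 6, 7, 8}, so each is used; only Dave can be 4, hence Dave = 4.
The 6 still-open variables draw from only 6 values {1, 2, 5, 6, 7, 8}, so each is used; only Kira can be 7, hence Kira = 7.
The 5 still-open variables together cover exactly {1, 2, 5, 6, 8} — 5 values for 5 variables — and 2 appears only in Hank's list, so Hank = 2.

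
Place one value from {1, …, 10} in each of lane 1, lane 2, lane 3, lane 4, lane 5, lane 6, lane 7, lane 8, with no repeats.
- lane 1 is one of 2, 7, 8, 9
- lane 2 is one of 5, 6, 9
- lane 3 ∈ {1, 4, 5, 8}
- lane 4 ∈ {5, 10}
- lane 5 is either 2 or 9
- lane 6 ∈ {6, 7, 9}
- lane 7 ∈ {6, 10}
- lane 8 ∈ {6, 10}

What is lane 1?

8

lane 7 and lane 8 between them cover only {6, 10} — a naked pair. Remove those values from lane 2, lane 4, lane 6.
lane 4 has just one choice, so lane 4 = 5. Eliminate 5 elsewhere: lane 2, lane 3.
That leaves lane 2 = 9. Eliminate 9 elsewhere: lane 1, lane 5, lane 6.
lane 5 has just one choice, so lane 5 = 2. So lane 1 can't be 2.
That leaves lane 6 = 7. Eliminate 7 elsewhere: lane 1.
So lane 1 = 8.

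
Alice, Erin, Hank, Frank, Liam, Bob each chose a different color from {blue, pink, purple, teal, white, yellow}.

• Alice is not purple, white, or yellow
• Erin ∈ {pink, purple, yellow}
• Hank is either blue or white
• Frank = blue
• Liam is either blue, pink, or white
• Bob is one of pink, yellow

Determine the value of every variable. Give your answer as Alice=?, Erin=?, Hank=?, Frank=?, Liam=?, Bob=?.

Frank's domain is down to {blue}, so Frank = blue. Remove blue from Alice, Hank, Liam.
Hank has just one choice, so Hank = white. So Liam can't be white.
Liam has just one choice, so Liam = pink. So Alice, Erin, Bob can't be pink.
That leaves Bob = yellow. Remove yellow from Erin.
That leaves Alice = teal.
That leaves Erin = purple.

Alice=teal, Erin=purple, Hank=white, Frank=blue, Liam=pink, Bob=yellow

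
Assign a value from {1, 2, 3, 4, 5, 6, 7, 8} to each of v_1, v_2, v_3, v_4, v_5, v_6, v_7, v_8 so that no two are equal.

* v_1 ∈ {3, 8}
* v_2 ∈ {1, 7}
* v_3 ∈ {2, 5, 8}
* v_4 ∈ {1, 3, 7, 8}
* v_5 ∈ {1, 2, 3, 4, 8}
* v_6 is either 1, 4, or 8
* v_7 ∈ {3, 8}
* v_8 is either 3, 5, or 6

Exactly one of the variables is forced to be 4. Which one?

v_6

The 8 variables draw from only 8 values {1, 2, 3, 4, 5, 6, 7, 8}, so each is used; only v_8 can be 6, hence v_8 = 6.
The 7 still-open variables draw from only 7 values {1, 2, 3, 4, 5, 7, 8}, so each is used; only v_3 can be 5, hence v_3 = 5.
The 6 still-open variables together cover exactly {1, 2, 3, 4, 7, 8} — 6 values for 6 variables — and 2 appears only in v_5's list, so v_5 = 2.
The 5 still-open variables together cover exactly {1, 3, 4, 7, 8} — 5 values for 5 variables — and 4 appears only in v_6's list, so v_6 = 4.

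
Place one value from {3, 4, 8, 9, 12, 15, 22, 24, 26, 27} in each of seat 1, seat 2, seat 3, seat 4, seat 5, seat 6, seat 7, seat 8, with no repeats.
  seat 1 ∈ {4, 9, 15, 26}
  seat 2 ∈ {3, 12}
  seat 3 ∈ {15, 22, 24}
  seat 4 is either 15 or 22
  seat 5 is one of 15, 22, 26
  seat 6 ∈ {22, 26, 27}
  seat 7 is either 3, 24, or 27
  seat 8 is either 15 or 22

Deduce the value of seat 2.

12

The 2 variables seat 4 and seat 8 are confined to {15, 22}, which locks those values in; drop them from seat 1, seat 3, seat 5, seat 6.
seat 3's domain is down to {24}, so seat 3 = 24. Strike 24 from seat 7.
seat 5's domain is down to {26}, so seat 5 = 26. Strike 26 from seat 1, seat 6.
seat 6 must be 27 (only option left). So seat 7 can't be 27.
seat 7's domain is down to {3}, so seat 7 = 3. Eliminate 3 elsewhere: seat 2.
So seat 2 = 12.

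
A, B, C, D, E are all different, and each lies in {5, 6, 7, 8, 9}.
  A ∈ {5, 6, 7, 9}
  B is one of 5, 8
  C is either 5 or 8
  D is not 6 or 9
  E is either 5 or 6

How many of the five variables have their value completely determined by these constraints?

The 5 variables draw from only 5 values {5, 6, 7, 8, 9}, so each is used; only A can be 9, hence A = 9.
Among the 4 still-open variables, 6 fits only E (and all 4 values in {5, 6, 7, 8} must be used), so E = 6.
The 3 still-open variables together cover exactly {5, 7, 8} — 3 values for 3 variables — and 7 appears only in D's list, so D = 7.
Determined: A=9, D=7, E=6. The other variables each still have more than one consistent value. That makes 3.

3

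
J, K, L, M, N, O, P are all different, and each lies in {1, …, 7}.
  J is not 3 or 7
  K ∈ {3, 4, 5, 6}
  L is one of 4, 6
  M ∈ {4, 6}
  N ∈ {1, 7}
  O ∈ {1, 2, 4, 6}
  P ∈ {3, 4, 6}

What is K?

The 7 variables together cover exactly {1, 2, 3, 4, 5, 6, 7} — 7 values for 7 variables — and 7 appears only in N's list, so N = 7.
The 2 variables L and M are confined to {4, 6}, which locks those values in; drop them from J, K, O, P.
P's domain is down to {3}, so P = 3. So K can't be 3.
So K = 5.

5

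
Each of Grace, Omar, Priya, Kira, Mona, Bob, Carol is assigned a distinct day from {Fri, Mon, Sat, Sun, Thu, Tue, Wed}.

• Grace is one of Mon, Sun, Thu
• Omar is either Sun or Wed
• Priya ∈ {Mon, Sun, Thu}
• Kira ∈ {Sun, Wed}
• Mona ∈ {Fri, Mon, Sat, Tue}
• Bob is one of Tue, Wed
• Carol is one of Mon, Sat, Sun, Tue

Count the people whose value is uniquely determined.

3

Among the 7 variables, Fri fits only Mona (and all 7 values in {Fri, Mon, Sat, Sun, Thu, Tue, Wed} must be used), so Mona = Fri.
Among the 6 still-open variables, Sat fits only Carol (and all 6 values in {Mon, Sat, Sun, Thu, Tue, Wed} must be used), so Carol = Sat.
The 5 still-open variables draw from only 5 values {Mon, Sun, Thu, Tue, Wed}, so each is used; only Bob can be Tue, hence Bob = Tue.
The 2 variables Omar and Kira are confined to {Sun, Wed}, which locks those values in; drop them from Grace, Priya.
Determined: Mona=Fri, Bob=Tue, Carol=Sat. The other people each still have more than one consistent value. That makes 3.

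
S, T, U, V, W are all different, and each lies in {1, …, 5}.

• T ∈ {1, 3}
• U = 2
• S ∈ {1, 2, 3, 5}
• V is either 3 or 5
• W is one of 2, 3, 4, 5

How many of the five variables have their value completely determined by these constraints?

U must be 2 (only option left). Remove 2 from S, W.
The 4 still-open variables draw from only 4 values {1, 3, 4, 5}, so each is used; only W can be 4, hence W = 4.
Determined: U=2, W=4. The other variables each still have more than one consistent value. That makes 2.

2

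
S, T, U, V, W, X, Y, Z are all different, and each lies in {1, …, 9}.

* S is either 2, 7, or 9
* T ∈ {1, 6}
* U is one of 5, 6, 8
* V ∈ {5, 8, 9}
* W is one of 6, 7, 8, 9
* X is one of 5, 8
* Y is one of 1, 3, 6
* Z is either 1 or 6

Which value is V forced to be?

9

The 8 variables together cover exactly {1, 2, 3, 5, 6, 7, 8, 9} — 8 values for 8 variables — and 2 appears only in S's list, so S = 2.
Among the 7 still-open variables, 3 fits only Y (and all 7 values in {1, 3, 5, 6, 7, 8, 9} must be used), so Y = 3.
Among the 6 still-open variables, 7 fits only W (and all 6 values in {1, 5, 6, 7, 8, 9} must be used), so W = 7.
Among the 5 still-open variables, 9 fits only V (and all 5 values in {1, 5, 6, 8, 9} must be used), so V = 9.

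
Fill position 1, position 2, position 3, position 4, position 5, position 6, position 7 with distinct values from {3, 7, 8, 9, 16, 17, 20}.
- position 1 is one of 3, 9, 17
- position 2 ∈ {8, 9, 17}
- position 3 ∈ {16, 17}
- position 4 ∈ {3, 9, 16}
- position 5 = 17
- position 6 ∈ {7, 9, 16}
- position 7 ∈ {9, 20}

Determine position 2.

position 5 must be 17 (only option left). Strike 17 from position 1, position 2, position 3.
position 3 has just one choice, so position 3 = 16. Strike 16 from position 4, position 6.
The 5 still-open variables together cover exactly {3, 7, 8, 9, 20} — 5 values for 5 variables — and 7 appears only in position 6's list, so position 6 = 7.
Among the 4 still-open variables, 8 fits only position 2 (and all 4 values in {3, 8, 9, 20} must be used), so position 2 = 8.

8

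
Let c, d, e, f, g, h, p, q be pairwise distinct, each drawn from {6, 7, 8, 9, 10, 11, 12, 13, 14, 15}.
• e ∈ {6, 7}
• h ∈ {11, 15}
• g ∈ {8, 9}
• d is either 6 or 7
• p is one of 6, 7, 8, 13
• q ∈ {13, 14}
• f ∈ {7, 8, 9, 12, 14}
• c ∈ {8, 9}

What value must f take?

c and g between them cover only {8, 9} — a naked pair. Remove those values from f, p.
d and e between them cover only {6, 7} — a naked pair. Remove those values from f, p.
p has just one choice, so p = 13. Eliminate 13 elsewhere: q.
q must be 14 (only option left). Eliminate 14 elsewhere: f.
So f = 12.

12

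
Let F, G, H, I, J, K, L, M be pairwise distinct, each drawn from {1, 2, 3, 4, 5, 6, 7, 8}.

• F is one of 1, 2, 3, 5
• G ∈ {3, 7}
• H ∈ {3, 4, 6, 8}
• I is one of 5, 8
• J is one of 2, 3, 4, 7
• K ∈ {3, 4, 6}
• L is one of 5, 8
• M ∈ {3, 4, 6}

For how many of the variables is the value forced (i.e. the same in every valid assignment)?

3

The 8 variables together cover exactly {1, 2, 3, 4, 5, 6, 7, 8} — 8 values for 8 variables — and 1 appears only in F's list, so F = 1.
The 7 still-open variables together cover exactly {2, 3, 4, 5, 6, 7, 8} — 7 values for 7 variables — and 2 appears only in J's list, so J = 2.
Among the 6 still-open variables, 7 fits only G (and all 6 values in {3, 4, 5, 6, 7, 8} must be used), so G = 7.
The 2 variables I and L are confined to {5, 8}, which locks those values in; drop them from H.
Determined: F=1, G=7, J=2. The other variables each still have more than one consistent value. That makes 3.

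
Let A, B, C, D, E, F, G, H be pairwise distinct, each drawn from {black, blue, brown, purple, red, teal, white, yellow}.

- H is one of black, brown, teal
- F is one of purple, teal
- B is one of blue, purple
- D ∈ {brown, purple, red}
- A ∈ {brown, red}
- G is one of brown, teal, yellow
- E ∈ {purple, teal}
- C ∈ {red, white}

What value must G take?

yellow

The 8 variables draw from only 8 values {black, blue, brown, purple, red, teal, white, yellow}, so each is used; only H can be black, hence H = black.
Among the 7 still-open variables, blue fits only B (and all 7 values in {blue, brown, purple, red, teal, white, yellow} must be used), so B = blue.
Among the 6 still-open variables, white fits only C (and all 6 values in {brown, purple, red, teal, white, yellow} must be used), so C = white.
The 5 still-open variables draw from only 5 values {brown, purple, red, teal, yellow}, so each is used; only G can be yellow, hence G = yellow.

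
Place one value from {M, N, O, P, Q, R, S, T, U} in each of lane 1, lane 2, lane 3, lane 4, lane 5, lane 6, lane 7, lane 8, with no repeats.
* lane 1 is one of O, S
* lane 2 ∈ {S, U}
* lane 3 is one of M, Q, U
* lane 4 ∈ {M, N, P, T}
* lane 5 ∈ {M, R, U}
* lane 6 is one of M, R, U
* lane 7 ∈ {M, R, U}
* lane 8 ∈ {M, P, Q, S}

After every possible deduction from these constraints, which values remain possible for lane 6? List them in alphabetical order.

M, R, U

The 3 variables lane 5, lane 6, lane 7 are confined to {M, R, U}, which locks those values in; drop them from lane 2, lane 3, lane 4, lane 8.
That leaves lane 2 = S. So lane 1, lane 8 can't be S.
lane 3 must be Q (only option left). Eliminate Q elsewhere: lane 8.
lane 8 must be P (only option left). So lane 4 can't be P.
lane 1 has just one choice, so lane 1 = O.
No further eliminations apply; lane 6 can still be any of M, R, U.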